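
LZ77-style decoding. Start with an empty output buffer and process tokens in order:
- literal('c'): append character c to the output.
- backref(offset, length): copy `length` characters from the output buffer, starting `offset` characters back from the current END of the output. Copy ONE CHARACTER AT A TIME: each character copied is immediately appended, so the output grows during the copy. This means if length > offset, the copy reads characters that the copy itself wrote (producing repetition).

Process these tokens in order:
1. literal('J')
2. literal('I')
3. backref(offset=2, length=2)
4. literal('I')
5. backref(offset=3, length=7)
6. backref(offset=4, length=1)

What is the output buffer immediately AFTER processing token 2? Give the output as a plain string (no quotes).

Token 1: literal('J'). Output: "J"
Token 2: literal('I'). Output: "JI"

Answer: JI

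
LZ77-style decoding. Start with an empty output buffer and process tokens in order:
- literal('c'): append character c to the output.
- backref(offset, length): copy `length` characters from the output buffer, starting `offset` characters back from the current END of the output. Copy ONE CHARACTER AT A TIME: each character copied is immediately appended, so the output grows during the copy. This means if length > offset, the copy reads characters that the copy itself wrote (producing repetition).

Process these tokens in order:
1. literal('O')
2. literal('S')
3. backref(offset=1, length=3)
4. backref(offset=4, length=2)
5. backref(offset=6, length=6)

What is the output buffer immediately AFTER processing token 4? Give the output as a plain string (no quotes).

Token 1: literal('O'). Output: "O"
Token 2: literal('S'). Output: "OS"
Token 3: backref(off=1, len=3) (overlapping!). Copied 'SSS' from pos 1. Output: "OSSSS"
Token 4: backref(off=4, len=2). Copied 'SS' from pos 1. Output: "OSSSSSS"

Answer: OSSSSSS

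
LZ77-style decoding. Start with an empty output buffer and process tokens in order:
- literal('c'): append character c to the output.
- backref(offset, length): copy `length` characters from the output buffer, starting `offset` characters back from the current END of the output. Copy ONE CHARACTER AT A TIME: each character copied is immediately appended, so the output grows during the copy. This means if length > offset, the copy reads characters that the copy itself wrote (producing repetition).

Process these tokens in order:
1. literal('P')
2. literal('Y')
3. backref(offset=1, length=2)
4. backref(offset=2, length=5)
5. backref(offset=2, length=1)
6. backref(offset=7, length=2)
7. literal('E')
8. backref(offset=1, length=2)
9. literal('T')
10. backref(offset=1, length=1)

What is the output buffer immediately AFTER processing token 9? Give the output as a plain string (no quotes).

Token 1: literal('P'). Output: "P"
Token 2: literal('Y'). Output: "PY"
Token 3: backref(off=1, len=2) (overlapping!). Copied 'YY' from pos 1. Output: "PYYY"
Token 4: backref(off=2, len=5) (overlapping!). Copied 'YYYYY' from pos 2. Output: "PYYYYYYYY"
Token 5: backref(off=2, len=1). Copied 'Y' from pos 7. Output: "PYYYYYYYYY"
Token 6: backref(off=7, len=2). Copied 'YY' from pos 3. Output: "PYYYYYYYYYYY"
Token 7: literal('E'). Output: "PYYYYYYYYYYYE"
Token 8: backref(off=1, len=2) (overlapping!). Copied 'EE' from pos 12. Output: "PYYYYYYYYYYYEEE"
Token 9: literal('T'). Output: "PYYYYYYYYYYYEEET"

Answer: PYYYYYYYYYYYEEET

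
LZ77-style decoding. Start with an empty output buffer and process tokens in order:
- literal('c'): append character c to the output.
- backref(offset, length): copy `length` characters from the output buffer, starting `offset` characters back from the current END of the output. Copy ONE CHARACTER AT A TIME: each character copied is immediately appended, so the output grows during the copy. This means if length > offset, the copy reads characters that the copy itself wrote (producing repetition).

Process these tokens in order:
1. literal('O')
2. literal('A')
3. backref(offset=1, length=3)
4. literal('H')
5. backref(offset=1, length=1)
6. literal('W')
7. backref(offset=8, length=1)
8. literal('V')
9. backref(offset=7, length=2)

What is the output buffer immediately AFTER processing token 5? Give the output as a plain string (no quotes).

Answer: OAAAAHH

Derivation:
Token 1: literal('O'). Output: "O"
Token 2: literal('A'). Output: "OA"
Token 3: backref(off=1, len=3) (overlapping!). Copied 'AAA' from pos 1. Output: "OAAAA"
Token 4: literal('H'). Output: "OAAAAH"
Token 5: backref(off=1, len=1). Copied 'H' from pos 5. Output: "OAAAAHH"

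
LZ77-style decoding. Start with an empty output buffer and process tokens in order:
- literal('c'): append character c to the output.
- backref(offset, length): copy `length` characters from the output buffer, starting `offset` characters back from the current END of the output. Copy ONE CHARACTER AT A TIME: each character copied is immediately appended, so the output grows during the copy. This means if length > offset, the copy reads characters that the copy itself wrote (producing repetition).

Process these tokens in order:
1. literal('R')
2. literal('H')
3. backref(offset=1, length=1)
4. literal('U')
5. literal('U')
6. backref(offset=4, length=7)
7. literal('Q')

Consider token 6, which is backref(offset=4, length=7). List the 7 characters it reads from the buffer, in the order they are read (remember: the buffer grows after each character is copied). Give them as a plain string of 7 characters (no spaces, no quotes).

Answer: HHUUHHU

Derivation:
Token 1: literal('R'). Output: "R"
Token 2: literal('H'). Output: "RH"
Token 3: backref(off=1, len=1). Copied 'H' from pos 1. Output: "RHH"
Token 4: literal('U'). Output: "RHHU"
Token 5: literal('U'). Output: "RHHUU"
Token 6: backref(off=4, len=7). Buffer before: "RHHUU" (len 5)
  byte 1: read out[1]='H', append. Buffer now: "RHHUUH"
  byte 2: read out[2]='H', append. Buffer now: "RHHUUHH"
  byte 3: read out[3]='U', append. Buffer now: "RHHUUHHU"
  byte 4: read out[4]='U', append. Buffer now: "RHHUUHHUU"
  byte 5: read out[5]='H', append. Buffer now: "RHHUUHHUUH"
  byte 6: read out[6]='H', append. Buffer now: "RHHUUHHUUHH"
  byte 7: read out[7]='U', append. Buffer now: "RHHUUHHUUHHU"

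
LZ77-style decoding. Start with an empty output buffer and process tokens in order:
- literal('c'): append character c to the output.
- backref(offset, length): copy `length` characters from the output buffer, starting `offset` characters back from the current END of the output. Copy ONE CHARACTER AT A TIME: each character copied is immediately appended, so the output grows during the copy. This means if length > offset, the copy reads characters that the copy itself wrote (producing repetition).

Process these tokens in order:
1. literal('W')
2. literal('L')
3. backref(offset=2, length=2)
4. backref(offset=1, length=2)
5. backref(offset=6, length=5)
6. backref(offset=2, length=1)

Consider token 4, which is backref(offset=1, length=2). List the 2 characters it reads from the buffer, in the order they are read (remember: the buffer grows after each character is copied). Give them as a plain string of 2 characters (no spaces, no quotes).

Answer: LL

Derivation:
Token 1: literal('W'). Output: "W"
Token 2: literal('L'). Output: "WL"
Token 3: backref(off=2, len=2). Copied 'WL' from pos 0. Output: "WLWL"
Token 4: backref(off=1, len=2). Buffer before: "WLWL" (len 4)
  byte 1: read out[3]='L', append. Buffer now: "WLWLL"
  byte 2: read out[4]='L', append. Buffer now: "WLWLLL"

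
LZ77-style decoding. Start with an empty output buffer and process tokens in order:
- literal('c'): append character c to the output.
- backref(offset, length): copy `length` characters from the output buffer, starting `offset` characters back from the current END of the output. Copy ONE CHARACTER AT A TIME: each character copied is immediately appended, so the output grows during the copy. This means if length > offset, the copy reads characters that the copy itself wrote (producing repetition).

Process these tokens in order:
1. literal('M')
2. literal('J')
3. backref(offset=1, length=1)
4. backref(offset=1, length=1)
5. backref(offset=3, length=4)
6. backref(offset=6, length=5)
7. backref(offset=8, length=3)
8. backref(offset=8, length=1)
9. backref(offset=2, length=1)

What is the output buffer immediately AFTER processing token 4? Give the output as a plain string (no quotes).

Answer: MJJJ

Derivation:
Token 1: literal('M'). Output: "M"
Token 2: literal('J'). Output: "MJ"
Token 3: backref(off=1, len=1). Copied 'J' from pos 1. Output: "MJJ"
Token 4: backref(off=1, len=1). Copied 'J' from pos 2. Output: "MJJJ"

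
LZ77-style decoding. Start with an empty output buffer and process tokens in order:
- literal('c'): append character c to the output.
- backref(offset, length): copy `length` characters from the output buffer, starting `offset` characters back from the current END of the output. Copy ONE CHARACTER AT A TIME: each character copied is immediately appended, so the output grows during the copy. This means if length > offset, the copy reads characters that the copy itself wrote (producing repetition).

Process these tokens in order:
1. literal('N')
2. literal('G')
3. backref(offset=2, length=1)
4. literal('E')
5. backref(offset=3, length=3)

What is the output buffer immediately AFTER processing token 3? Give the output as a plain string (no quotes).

Answer: NGN

Derivation:
Token 1: literal('N'). Output: "N"
Token 2: literal('G'). Output: "NG"
Token 3: backref(off=2, len=1). Copied 'N' from pos 0. Output: "NGN"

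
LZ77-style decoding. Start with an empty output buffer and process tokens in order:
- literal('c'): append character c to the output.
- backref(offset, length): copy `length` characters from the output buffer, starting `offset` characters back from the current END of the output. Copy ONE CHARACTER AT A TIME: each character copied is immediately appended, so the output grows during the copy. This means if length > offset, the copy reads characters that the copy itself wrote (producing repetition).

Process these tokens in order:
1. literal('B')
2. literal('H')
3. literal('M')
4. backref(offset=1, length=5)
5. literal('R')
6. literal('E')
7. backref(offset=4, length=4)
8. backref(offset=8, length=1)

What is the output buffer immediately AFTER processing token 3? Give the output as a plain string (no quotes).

Token 1: literal('B'). Output: "B"
Token 2: literal('H'). Output: "BH"
Token 3: literal('M'). Output: "BHM"

Answer: BHM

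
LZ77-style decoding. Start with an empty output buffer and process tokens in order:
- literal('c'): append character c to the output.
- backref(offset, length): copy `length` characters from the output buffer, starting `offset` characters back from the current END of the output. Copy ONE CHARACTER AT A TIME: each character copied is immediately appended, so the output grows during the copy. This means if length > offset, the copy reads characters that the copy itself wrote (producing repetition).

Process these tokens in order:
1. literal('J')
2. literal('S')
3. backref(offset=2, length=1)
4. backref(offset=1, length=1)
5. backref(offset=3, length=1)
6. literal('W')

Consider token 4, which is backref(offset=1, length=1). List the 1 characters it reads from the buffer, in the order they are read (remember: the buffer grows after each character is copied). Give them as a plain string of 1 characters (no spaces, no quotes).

Answer: J

Derivation:
Token 1: literal('J'). Output: "J"
Token 2: literal('S'). Output: "JS"
Token 3: backref(off=2, len=1). Copied 'J' from pos 0. Output: "JSJ"
Token 4: backref(off=1, len=1). Buffer before: "JSJ" (len 3)
  byte 1: read out[2]='J', append. Buffer now: "JSJJ"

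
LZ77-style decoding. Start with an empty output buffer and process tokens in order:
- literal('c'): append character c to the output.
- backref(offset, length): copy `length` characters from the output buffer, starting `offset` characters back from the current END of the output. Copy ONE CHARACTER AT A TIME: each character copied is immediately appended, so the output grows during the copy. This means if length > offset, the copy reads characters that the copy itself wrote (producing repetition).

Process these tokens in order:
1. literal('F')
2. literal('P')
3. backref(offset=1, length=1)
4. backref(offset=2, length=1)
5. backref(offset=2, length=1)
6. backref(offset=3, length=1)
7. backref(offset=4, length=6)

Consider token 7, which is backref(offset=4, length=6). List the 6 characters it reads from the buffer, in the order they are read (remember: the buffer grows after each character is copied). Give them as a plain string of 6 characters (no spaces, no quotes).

Answer: PPPPPP

Derivation:
Token 1: literal('F'). Output: "F"
Token 2: literal('P'). Output: "FP"
Token 3: backref(off=1, len=1). Copied 'P' from pos 1. Output: "FPP"
Token 4: backref(off=2, len=1). Copied 'P' from pos 1. Output: "FPPP"
Token 5: backref(off=2, len=1). Copied 'P' from pos 2. Output: "FPPPP"
Token 6: backref(off=3, len=1). Copied 'P' from pos 2. Output: "FPPPPP"
Token 7: backref(off=4, len=6). Buffer before: "FPPPPP" (len 6)
  byte 1: read out[2]='P', append. Buffer now: "FPPPPPP"
  byte 2: read out[3]='P', append. Buffer now: "FPPPPPPP"
  byte 3: read out[4]='P', append. Buffer now: "FPPPPPPPP"
  byte 4: read out[5]='P', append. Buffer now: "FPPPPPPPPP"
  byte 5: read out[6]='P', append. Buffer now: "FPPPPPPPPPP"
  byte 6: read out[7]='P', append. Buffer now: "FPPPPPPPPPPP"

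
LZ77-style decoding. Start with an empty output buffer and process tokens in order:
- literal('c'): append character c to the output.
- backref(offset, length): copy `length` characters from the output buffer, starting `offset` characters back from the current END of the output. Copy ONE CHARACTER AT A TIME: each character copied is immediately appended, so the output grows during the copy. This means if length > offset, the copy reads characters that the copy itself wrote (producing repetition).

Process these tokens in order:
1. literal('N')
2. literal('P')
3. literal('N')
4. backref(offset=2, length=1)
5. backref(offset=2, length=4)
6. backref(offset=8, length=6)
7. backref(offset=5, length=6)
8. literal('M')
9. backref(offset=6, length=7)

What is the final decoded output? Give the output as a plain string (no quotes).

Answer: NPNPNPNPNPNPNPPNPNPPMNPNPPMN

Derivation:
Token 1: literal('N'). Output: "N"
Token 2: literal('P'). Output: "NP"
Token 3: literal('N'). Output: "NPN"
Token 4: backref(off=2, len=1). Copied 'P' from pos 1. Output: "NPNP"
Token 5: backref(off=2, len=4) (overlapping!). Copied 'NPNP' from pos 2. Output: "NPNPNPNP"
Token 6: backref(off=8, len=6). Copied 'NPNPNP' from pos 0. Output: "NPNPNPNPNPNPNP"
Token 7: backref(off=5, len=6) (overlapping!). Copied 'PNPNPP' from pos 9. Output: "NPNPNPNPNPNPNPPNPNPP"
Token 8: literal('M'). Output: "NPNPNPNPNPNPNPPNPNPPM"
Token 9: backref(off=6, len=7) (overlapping!). Copied 'NPNPPMN' from pos 15. Output: "NPNPNPNPNPNPNPPNPNPPMNPNPPMN"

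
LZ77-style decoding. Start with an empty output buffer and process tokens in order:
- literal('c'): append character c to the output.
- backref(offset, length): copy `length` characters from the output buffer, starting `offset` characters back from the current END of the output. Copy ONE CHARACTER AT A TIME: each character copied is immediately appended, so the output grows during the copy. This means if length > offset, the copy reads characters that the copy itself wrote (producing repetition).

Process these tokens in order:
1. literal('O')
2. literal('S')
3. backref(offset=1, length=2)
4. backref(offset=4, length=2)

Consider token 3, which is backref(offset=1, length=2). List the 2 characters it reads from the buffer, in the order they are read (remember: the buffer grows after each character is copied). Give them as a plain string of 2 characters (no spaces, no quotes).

Token 1: literal('O'). Output: "O"
Token 2: literal('S'). Output: "OS"
Token 3: backref(off=1, len=2). Buffer before: "OS" (len 2)
  byte 1: read out[1]='S', append. Buffer now: "OSS"
  byte 2: read out[2]='S', append. Buffer now: "OSSS"

Answer: SS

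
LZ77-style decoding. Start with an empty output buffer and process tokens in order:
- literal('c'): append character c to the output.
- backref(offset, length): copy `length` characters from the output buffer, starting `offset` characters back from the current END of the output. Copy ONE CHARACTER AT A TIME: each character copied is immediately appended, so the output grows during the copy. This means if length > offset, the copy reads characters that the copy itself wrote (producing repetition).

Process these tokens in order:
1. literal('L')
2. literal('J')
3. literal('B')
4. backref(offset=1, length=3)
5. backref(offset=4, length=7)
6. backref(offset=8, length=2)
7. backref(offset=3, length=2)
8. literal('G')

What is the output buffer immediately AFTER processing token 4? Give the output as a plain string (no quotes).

Answer: LJBBBB

Derivation:
Token 1: literal('L'). Output: "L"
Token 2: literal('J'). Output: "LJ"
Token 3: literal('B'). Output: "LJB"
Token 4: backref(off=1, len=3) (overlapping!). Copied 'BBB' from pos 2. Output: "LJBBBB"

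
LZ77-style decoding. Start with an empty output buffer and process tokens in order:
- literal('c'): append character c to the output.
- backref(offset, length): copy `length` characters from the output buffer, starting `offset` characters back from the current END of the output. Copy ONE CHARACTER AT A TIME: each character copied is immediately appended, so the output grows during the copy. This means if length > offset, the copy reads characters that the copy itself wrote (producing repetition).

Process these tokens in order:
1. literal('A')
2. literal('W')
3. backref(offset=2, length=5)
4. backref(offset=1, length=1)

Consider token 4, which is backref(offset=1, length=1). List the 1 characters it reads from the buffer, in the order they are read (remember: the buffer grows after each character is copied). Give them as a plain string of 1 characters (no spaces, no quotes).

Answer: A

Derivation:
Token 1: literal('A'). Output: "A"
Token 2: literal('W'). Output: "AW"
Token 3: backref(off=2, len=5) (overlapping!). Copied 'AWAWA' from pos 0. Output: "AWAWAWA"
Token 4: backref(off=1, len=1). Buffer before: "AWAWAWA" (len 7)
  byte 1: read out[6]='A', append. Buffer now: "AWAWAWAA"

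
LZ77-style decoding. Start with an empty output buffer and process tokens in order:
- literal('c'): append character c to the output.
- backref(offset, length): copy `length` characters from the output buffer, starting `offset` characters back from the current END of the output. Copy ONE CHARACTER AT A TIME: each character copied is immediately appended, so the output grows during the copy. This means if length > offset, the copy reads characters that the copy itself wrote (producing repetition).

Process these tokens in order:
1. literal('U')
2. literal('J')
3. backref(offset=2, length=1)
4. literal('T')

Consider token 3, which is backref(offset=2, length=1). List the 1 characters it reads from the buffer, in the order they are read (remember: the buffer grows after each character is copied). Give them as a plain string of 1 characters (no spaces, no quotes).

Answer: U

Derivation:
Token 1: literal('U'). Output: "U"
Token 2: literal('J'). Output: "UJ"
Token 3: backref(off=2, len=1). Buffer before: "UJ" (len 2)
  byte 1: read out[0]='U', append. Buffer now: "UJU"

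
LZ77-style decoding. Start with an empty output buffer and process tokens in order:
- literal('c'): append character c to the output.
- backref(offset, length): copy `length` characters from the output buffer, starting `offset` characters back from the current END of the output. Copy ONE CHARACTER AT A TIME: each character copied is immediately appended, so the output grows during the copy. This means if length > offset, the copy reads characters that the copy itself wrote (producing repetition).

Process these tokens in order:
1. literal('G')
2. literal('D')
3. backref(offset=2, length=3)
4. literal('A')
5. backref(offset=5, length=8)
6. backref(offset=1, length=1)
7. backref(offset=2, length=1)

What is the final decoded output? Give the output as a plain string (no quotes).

Answer: GDGDGADGDGADGDDD

Derivation:
Token 1: literal('G'). Output: "G"
Token 2: literal('D'). Output: "GD"
Token 3: backref(off=2, len=3) (overlapping!). Copied 'GDG' from pos 0. Output: "GDGDG"
Token 4: literal('A'). Output: "GDGDGA"
Token 5: backref(off=5, len=8) (overlapping!). Copied 'DGDGADGD' from pos 1. Output: "GDGDGADGDGADGD"
Token 6: backref(off=1, len=1). Copied 'D' from pos 13. Output: "GDGDGADGDGADGDD"
Token 7: backref(off=2, len=1). Copied 'D' from pos 13. Output: "GDGDGADGDGADGDDD"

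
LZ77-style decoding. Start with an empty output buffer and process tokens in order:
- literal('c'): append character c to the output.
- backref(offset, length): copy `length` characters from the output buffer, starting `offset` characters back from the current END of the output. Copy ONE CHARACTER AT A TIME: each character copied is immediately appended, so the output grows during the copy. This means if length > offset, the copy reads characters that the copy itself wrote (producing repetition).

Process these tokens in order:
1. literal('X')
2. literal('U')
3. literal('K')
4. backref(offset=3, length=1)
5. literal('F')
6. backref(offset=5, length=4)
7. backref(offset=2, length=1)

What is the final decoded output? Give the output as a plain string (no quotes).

Answer: XUKXFXUKXK

Derivation:
Token 1: literal('X'). Output: "X"
Token 2: literal('U'). Output: "XU"
Token 3: literal('K'). Output: "XUK"
Token 4: backref(off=3, len=1). Copied 'X' from pos 0. Output: "XUKX"
Token 5: literal('F'). Output: "XUKXF"
Token 6: backref(off=5, len=4). Copied 'XUKX' from pos 0. Output: "XUKXFXUKX"
Token 7: backref(off=2, len=1). Copied 'K' from pos 7. Output: "XUKXFXUKXK"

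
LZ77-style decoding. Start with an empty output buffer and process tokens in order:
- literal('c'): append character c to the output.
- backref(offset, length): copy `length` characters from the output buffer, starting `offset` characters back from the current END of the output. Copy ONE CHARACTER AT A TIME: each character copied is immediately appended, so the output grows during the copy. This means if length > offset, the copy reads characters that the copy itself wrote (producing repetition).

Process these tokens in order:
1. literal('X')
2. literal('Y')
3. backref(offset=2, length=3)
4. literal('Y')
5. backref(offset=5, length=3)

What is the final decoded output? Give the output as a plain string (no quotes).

Token 1: literal('X'). Output: "X"
Token 2: literal('Y'). Output: "XY"
Token 3: backref(off=2, len=3) (overlapping!). Copied 'XYX' from pos 0. Output: "XYXYX"
Token 4: literal('Y'). Output: "XYXYXY"
Token 5: backref(off=5, len=3). Copied 'YXY' from pos 1. Output: "XYXYXYYXY"

Answer: XYXYXYYXY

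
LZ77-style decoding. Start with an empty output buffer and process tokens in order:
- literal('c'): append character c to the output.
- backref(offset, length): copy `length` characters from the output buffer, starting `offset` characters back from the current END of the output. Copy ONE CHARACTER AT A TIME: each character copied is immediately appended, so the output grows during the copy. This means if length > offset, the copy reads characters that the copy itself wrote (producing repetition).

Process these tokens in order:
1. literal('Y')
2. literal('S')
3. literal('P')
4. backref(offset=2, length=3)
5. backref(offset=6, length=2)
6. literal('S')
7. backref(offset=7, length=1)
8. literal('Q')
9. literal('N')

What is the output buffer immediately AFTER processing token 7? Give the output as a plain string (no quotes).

Answer: YSPSPSYSSP

Derivation:
Token 1: literal('Y'). Output: "Y"
Token 2: literal('S'). Output: "YS"
Token 3: literal('P'). Output: "YSP"
Token 4: backref(off=2, len=3) (overlapping!). Copied 'SPS' from pos 1. Output: "YSPSPS"
Token 5: backref(off=6, len=2). Copied 'YS' from pos 0. Output: "YSPSPSYS"
Token 6: literal('S'). Output: "YSPSPSYSS"
Token 7: backref(off=7, len=1). Copied 'P' from pos 2. Output: "YSPSPSYSSP"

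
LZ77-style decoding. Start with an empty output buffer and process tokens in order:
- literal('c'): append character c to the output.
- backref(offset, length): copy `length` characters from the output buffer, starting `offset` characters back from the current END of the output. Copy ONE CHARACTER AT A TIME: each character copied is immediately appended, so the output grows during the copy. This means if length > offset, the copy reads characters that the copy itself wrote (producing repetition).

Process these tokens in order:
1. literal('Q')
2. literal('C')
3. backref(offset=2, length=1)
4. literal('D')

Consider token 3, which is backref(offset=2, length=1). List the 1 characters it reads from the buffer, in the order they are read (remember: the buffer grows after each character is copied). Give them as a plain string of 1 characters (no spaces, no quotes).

Answer: Q

Derivation:
Token 1: literal('Q'). Output: "Q"
Token 2: literal('C'). Output: "QC"
Token 3: backref(off=2, len=1). Buffer before: "QC" (len 2)
  byte 1: read out[0]='Q', append. Buffer now: "QCQ"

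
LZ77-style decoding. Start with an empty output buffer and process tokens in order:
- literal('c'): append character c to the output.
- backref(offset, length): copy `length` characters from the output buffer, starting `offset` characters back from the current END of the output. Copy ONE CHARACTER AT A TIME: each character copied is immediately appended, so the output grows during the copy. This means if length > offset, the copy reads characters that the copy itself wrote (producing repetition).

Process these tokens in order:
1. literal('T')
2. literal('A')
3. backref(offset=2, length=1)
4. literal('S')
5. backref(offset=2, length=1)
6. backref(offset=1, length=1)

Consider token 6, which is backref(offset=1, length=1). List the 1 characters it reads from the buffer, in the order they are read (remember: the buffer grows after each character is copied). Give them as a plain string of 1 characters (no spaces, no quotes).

Token 1: literal('T'). Output: "T"
Token 2: literal('A'). Output: "TA"
Token 3: backref(off=2, len=1). Copied 'T' from pos 0. Output: "TAT"
Token 4: literal('S'). Output: "TATS"
Token 5: backref(off=2, len=1). Copied 'T' from pos 2. Output: "TATST"
Token 6: backref(off=1, len=1). Buffer before: "TATST" (len 5)
  byte 1: read out[4]='T', append. Buffer now: "TATSTT"

Answer: T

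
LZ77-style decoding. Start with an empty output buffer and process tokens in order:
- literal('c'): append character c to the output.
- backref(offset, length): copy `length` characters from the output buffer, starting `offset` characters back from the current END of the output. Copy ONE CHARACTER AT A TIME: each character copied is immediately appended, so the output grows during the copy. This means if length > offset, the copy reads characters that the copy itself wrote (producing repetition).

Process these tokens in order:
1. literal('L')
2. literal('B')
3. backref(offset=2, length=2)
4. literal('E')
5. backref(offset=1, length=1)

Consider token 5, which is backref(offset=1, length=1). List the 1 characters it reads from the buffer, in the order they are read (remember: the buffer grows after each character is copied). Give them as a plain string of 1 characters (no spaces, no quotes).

Token 1: literal('L'). Output: "L"
Token 2: literal('B'). Output: "LB"
Token 3: backref(off=2, len=2). Copied 'LB' from pos 0. Output: "LBLB"
Token 4: literal('E'). Output: "LBLBE"
Token 5: backref(off=1, len=1). Buffer before: "LBLBE" (len 5)
  byte 1: read out[4]='E', append. Buffer now: "LBLBEE"

Answer: E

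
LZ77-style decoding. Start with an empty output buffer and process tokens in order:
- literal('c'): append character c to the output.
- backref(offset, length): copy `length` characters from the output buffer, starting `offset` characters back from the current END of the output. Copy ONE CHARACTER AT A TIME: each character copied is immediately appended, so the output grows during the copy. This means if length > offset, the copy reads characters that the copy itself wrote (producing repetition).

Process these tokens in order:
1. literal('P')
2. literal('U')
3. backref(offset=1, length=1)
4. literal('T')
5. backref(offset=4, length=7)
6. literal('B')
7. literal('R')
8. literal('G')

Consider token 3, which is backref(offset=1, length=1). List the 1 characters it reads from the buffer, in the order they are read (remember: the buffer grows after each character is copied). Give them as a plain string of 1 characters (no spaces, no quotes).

Answer: U

Derivation:
Token 1: literal('P'). Output: "P"
Token 2: literal('U'). Output: "PU"
Token 3: backref(off=1, len=1). Buffer before: "PU" (len 2)
  byte 1: read out[1]='U', append. Buffer now: "PUU"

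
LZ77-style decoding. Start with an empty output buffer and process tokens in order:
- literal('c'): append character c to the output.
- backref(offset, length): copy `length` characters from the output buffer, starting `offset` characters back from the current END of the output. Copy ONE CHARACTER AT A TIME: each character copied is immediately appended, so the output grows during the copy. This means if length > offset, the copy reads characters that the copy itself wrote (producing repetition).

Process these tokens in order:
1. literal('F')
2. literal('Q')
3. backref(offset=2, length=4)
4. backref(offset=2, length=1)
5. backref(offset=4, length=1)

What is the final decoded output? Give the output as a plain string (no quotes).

Answer: FQFQFQFQ

Derivation:
Token 1: literal('F'). Output: "F"
Token 2: literal('Q'). Output: "FQ"
Token 3: backref(off=2, len=4) (overlapping!). Copied 'FQFQ' from pos 0. Output: "FQFQFQ"
Token 4: backref(off=2, len=1). Copied 'F' from pos 4. Output: "FQFQFQF"
Token 5: backref(off=4, len=1). Copied 'Q' from pos 3. Output: "FQFQFQFQ"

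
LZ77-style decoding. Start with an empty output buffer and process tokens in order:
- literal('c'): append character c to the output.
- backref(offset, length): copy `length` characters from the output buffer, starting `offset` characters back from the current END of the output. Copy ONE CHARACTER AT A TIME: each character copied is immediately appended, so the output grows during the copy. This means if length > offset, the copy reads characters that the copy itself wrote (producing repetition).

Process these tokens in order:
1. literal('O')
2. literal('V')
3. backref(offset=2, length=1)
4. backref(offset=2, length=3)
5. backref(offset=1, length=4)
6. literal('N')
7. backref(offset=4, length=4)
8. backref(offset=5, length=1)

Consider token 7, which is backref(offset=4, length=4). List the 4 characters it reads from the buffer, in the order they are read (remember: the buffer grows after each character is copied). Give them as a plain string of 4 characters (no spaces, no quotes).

Answer: VVVN

Derivation:
Token 1: literal('O'). Output: "O"
Token 2: literal('V'). Output: "OV"
Token 3: backref(off=2, len=1). Copied 'O' from pos 0. Output: "OVO"
Token 4: backref(off=2, len=3) (overlapping!). Copied 'VOV' from pos 1. Output: "OVOVOV"
Token 5: backref(off=1, len=4) (overlapping!). Copied 'VVVV' from pos 5. Output: "OVOVOVVVVV"
Token 6: literal('N'). Output: "OVOVOVVVVVN"
Token 7: backref(off=4, len=4). Buffer before: "OVOVOVVVVVN" (len 11)
  byte 1: read out[7]='V', append. Buffer now: "OVOVOVVVVVNV"
  byte 2: read out[8]='V', append. Buffer now: "OVOVOVVVVVNVV"
  byte 3: read out[9]='V', append. Buffer now: "OVOVOVVVVVNVVV"
  byte 4: read out[10]='N', append. Buffer now: "OVOVOVVVVVNVVVN"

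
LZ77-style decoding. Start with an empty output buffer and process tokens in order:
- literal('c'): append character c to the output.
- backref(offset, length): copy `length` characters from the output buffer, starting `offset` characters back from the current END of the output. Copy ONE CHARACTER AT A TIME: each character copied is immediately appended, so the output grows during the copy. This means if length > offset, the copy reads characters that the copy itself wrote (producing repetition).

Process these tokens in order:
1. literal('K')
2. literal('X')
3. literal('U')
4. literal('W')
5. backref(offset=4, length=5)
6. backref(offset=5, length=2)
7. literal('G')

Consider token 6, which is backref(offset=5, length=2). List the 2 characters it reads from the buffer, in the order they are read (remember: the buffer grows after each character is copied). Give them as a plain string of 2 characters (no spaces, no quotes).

Token 1: literal('K'). Output: "K"
Token 2: literal('X'). Output: "KX"
Token 3: literal('U'). Output: "KXU"
Token 4: literal('W'). Output: "KXUW"
Token 5: backref(off=4, len=5) (overlapping!). Copied 'KXUWK' from pos 0. Output: "KXUWKXUWK"
Token 6: backref(off=5, len=2). Buffer before: "KXUWKXUWK" (len 9)
  byte 1: read out[4]='K', append. Buffer now: "KXUWKXUWKK"
  byte 2: read out[5]='X', append. Buffer now: "KXUWKXUWKKX"

Answer: KX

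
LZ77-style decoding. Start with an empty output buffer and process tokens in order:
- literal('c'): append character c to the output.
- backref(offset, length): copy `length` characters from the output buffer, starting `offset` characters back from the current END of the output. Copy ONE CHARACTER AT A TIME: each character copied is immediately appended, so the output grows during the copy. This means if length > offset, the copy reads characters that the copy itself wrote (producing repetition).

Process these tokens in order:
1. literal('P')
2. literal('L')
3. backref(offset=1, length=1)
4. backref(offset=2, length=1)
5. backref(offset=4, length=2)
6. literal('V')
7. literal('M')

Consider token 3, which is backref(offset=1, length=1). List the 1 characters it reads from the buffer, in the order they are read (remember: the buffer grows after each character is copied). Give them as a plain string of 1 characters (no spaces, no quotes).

Token 1: literal('P'). Output: "P"
Token 2: literal('L'). Output: "PL"
Token 3: backref(off=1, len=1). Buffer before: "PL" (len 2)
  byte 1: read out[1]='L', append. Buffer now: "PLL"

Answer: L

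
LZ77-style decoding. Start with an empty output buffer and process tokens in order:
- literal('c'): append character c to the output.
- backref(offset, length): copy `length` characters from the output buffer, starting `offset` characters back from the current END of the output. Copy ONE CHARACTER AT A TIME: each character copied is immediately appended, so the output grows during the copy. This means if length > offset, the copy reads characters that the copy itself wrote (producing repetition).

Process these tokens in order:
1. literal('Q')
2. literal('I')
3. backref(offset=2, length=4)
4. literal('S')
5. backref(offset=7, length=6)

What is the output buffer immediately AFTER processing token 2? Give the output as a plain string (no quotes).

Token 1: literal('Q'). Output: "Q"
Token 2: literal('I'). Output: "QI"

Answer: QI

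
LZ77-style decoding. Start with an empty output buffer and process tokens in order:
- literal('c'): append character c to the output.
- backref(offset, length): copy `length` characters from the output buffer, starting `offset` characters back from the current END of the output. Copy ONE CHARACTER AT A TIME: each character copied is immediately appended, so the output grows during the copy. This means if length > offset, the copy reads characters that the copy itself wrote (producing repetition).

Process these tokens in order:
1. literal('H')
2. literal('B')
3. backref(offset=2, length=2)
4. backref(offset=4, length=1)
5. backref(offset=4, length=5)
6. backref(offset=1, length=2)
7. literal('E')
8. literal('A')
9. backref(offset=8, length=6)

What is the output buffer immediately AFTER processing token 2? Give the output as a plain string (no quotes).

Answer: HB

Derivation:
Token 1: literal('H'). Output: "H"
Token 2: literal('B'). Output: "HB"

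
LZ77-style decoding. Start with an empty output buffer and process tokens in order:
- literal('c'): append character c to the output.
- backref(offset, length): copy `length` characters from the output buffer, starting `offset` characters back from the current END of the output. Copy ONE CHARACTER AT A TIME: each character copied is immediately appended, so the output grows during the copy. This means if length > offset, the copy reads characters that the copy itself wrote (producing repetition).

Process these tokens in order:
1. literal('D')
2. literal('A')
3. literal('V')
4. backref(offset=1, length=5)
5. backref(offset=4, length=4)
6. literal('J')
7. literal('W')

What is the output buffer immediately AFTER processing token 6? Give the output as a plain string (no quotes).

Token 1: literal('D'). Output: "D"
Token 2: literal('A'). Output: "DA"
Token 3: literal('V'). Output: "DAV"
Token 4: backref(off=1, len=5) (overlapping!). Copied 'VVVVV' from pos 2. Output: "DAVVVVVV"
Token 5: backref(off=4, len=4). Copied 'VVVV' from pos 4. Output: "DAVVVVVVVVVV"
Token 6: literal('J'). Output: "DAVVVVVVVVVVJ"

Answer: DAVVVVVVVVVVJ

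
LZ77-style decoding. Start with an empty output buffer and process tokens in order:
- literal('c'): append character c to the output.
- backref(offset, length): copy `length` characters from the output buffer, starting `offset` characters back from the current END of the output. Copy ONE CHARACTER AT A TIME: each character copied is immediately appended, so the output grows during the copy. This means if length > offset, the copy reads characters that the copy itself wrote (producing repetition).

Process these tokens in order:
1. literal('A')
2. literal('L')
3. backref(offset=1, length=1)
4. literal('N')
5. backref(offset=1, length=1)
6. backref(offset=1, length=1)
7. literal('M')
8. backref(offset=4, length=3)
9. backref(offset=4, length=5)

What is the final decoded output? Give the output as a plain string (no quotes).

Token 1: literal('A'). Output: "A"
Token 2: literal('L'). Output: "AL"
Token 3: backref(off=1, len=1). Copied 'L' from pos 1. Output: "ALL"
Token 4: literal('N'). Output: "ALLN"
Token 5: backref(off=1, len=1). Copied 'N' from pos 3. Output: "ALLNN"
Token 6: backref(off=1, len=1). Copied 'N' from pos 4. Output: "ALLNNN"
Token 7: literal('M'). Output: "ALLNNNM"
Token 8: backref(off=4, len=3). Copied 'NNN' from pos 3. Output: "ALLNNNMNNN"
Token 9: backref(off=4, len=5) (overlapping!). Copied 'MNNNM' from pos 6. Output: "ALLNNNMNNNMNNNM"

Answer: ALLNNNMNNNMNNNM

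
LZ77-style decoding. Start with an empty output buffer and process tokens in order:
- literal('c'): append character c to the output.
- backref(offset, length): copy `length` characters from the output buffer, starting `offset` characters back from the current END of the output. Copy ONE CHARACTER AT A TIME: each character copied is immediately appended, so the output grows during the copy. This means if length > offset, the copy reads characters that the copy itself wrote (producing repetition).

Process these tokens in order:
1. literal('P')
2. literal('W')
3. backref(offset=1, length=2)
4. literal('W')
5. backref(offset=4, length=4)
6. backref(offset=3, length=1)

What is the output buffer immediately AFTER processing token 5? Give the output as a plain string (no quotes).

Token 1: literal('P'). Output: "P"
Token 2: literal('W'). Output: "PW"
Token 3: backref(off=1, len=2) (overlapping!). Copied 'WW' from pos 1. Output: "PWWW"
Token 4: literal('W'). Output: "PWWWW"
Token 5: backref(off=4, len=4). Copied 'WWWW' from pos 1. Output: "PWWWWWWWW"

Answer: PWWWWWWWW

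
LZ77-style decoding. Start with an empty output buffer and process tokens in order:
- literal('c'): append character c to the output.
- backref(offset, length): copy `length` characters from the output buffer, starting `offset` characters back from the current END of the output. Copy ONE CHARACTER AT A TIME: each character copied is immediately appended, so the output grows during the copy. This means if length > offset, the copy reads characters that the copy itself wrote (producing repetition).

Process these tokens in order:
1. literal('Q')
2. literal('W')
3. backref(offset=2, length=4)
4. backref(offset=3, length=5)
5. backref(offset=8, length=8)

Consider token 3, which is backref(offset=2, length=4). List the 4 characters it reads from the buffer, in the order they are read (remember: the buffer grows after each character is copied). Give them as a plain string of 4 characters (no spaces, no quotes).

Answer: QWQW

Derivation:
Token 1: literal('Q'). Output: "Q"
Token 2: literal('W'). Output: "QW"
Token 3: backref(off=2, len=4). Buffer before: "QW" (len 2)
  byte 1: read out[0]='Q', append. Buffer now: "QWQ"
  byte 2: read out[1]='W', append. Buffer now: "QWQW"
  byte 3: read out[2]='Q', append. Buffer now: "QWQWQ"
  byte 4: read out[3]='W', append. Buffer now: "QWQWQW"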